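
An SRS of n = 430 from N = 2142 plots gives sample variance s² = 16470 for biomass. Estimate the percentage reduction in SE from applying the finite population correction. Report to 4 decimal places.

f = n/N = 430/2142 = 0.20074697.
SE_no-fpc = √(s²/n) = 6.1888873; SE_fpc = √((1−f)s²/n) = 5.5329242.
Ratio = √(1−f) = 0.89400953. Reduction = 100·(1 − 0.89400953) = 10.5990%.

10.5990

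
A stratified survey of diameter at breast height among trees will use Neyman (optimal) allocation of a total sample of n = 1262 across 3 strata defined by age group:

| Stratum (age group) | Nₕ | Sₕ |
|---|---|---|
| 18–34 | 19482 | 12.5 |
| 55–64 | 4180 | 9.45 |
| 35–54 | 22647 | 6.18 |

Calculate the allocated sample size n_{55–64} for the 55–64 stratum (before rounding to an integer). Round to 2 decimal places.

117.85

Neyman allocation: nₕ = n·NₕSₕ / Σⱼ NⱼSⱼ.
Σ NⱼSⱼ = 19482·12.5 + 4180·9.45 + 22647·6.18 = 422984.46.
n_{55–64} = 1262·4180·9.45 / 422984.46 = 117.85.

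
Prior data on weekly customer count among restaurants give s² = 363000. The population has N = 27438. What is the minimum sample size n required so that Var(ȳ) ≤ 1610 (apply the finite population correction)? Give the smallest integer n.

Without fpc, n₀ = s²/D = 363000/1610 = 225.4658.
With fpc, (1 − n/N)·s²/n ≤ D requires n ≥ n₀/(1 + n₀/N) = 225.4658/(1 + 225.4658/27438) = 223.6282.
Rounding up, n = 224.

224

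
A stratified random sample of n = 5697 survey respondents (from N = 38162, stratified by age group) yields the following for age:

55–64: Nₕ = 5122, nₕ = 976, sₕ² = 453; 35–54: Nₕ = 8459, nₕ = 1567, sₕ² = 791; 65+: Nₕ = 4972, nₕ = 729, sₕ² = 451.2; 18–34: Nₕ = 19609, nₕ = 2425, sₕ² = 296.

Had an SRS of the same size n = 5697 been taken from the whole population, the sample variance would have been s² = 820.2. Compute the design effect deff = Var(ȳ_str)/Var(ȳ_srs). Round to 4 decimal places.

Var(ȳ_str) = Σ Wₕ²(1−fₕ)sₕ²/nₕ with Wₕ = Nₕ/38162:
  55–64: (5122/38162)²·(1−976/5122)·453/976 = 0.0067679167
  35–54: (8459/38162)²·(1−1567/8459)·791/1567 = 0.020207358
  65+: (4972/38162)²·(1−729/4972)·451.2/729 = 0.0089656847
  18–34: (19609/38162)²·(1−2425/19609)·296/2425 = 0.028242128
  → Var(ȳ_str) = 0.064183087.
Var(ȳ_srs) = (1 − 5697/38162)·820.2/5697 = 0.12247793.
deff = 0.064183087 / 0.12247793 = 0.5240.

0.5240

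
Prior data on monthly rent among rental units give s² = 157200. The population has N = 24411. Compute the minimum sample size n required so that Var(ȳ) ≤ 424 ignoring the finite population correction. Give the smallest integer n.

371

Without fpc, n₀ = s²/D = 157200/424 = 370.7547.
Rounding up, n = 371.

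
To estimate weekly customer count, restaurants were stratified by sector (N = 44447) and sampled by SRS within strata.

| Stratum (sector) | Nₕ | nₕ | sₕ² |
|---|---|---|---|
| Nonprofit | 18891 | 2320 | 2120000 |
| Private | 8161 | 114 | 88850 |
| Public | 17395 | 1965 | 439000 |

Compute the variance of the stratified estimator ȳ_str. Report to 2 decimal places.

Var(ȳ_str) = Σₕ Wₕ²(1 − fₕ)sₕ²/nₕ with Wₕ = Nₕ/N, N = 44447.
Nonprofit: Wₕ = 0.42502306; term = 0.42502306²·(1 − 0.12280980)·2120000/2320 = 144.79936.
Private: Wₕ = 0.18361194; term = 0.18361194²·(1 − 0.01396888)·88850/114 = 25.908666.
Public: Wₕ = 0.39136500; term = 0.39136500²·(1 − 0.11296350)·439000/1965 = 30.353405.
Sum = 201.06143.

201.06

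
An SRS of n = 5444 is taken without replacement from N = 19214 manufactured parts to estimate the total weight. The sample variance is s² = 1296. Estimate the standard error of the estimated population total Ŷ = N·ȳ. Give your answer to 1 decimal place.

7936.3

Var(Ŷ) = N²·Var(ȳ) = N²·(1 − n/N)·s²/n.
f = 5444/19214 = 0.28333507; Var(ȳ) = 0.71666493·1296/5444 = 0.17060943.
Var(Ŷ) = 19214² · 0.17060943 = 6.2985213 × 10^7.
SE(Ŷ) = √(6.2985213 × 10^7) = 7936.3.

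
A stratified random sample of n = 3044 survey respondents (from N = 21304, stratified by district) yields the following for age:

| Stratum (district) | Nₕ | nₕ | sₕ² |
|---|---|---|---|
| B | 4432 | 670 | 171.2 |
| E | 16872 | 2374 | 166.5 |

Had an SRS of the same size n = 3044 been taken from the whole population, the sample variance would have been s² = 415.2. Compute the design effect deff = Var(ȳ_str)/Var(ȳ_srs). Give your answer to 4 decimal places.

0.4036

Var(ȳ_str) = Σ Wₕ²(1−fₕ)sₕ²/nₕ with Wₕ = Nₕ/21304:
  B: (4432/21304)²·(1−670/4432)·171.2/670 = 0.0093869649
  E: (16872/21304)²·(1−2374/16872)·166.5/2374 = 0.037799485
  → Var(ȳ_str) = 0.04718645.
Var(ȳ_srs) = (1 − 3044/21304)·415.2/3044 = 0.11691018.
deff = 0.04718645 / 0.11691018 = 0.4036.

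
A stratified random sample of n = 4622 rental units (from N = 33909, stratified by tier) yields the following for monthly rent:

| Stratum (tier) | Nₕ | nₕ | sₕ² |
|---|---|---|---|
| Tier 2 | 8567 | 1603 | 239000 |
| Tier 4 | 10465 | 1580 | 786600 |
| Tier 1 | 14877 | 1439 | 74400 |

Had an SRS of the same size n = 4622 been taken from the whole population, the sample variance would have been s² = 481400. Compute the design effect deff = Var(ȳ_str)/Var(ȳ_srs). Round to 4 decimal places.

Var(ȳ_str) = Σ Wₕ²(1−fₕ)sₕ²/nₕ with Wₕ = Nₕ/33909:
  Tier 2: (8567/33909)²·(1−1603/8567)·239000/1603 = 7.7360977
  Tier 4: (10465/33909)²·(1−1580/10465)·786600/1580 = 40.259053
  Tier 1: (14877/33909)²·(1−1439/14877)·74400/1439 = 8.9894305
  → Var(ȳ_str) = 56.984581.
Var(ȳ_srs) = (1 − 4622/33909)·481400/4622 = 89.957225.
deff = 56.984581 / 89.957225 = 0.6335.

0.6335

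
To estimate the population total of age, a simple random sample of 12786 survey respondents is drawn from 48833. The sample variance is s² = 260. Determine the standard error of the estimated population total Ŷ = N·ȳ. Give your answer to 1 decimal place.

5982.9

Var(Ŷ) = N²·Var(ȳ) = N²·(1 − n/N)·s²/n.
f = 12786/48833 = 0.26183114; Var(ȳ) = 0.73816886·260/12786 = 0.015010473.
Var(Ŷ) = 48833² · 0.015010473 = 3.5794903 × 10^7.
SE(Ŷ) = √(3.5794903 × 10^7) = 5982.9.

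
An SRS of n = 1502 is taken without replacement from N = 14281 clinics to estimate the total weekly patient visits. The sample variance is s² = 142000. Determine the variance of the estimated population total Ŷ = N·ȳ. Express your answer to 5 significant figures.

1.7253 × 10^10

Var(Ŷ) = N²·Var(ȳ) = N²·(1 − n/N)·s²/n.
f = 1502/14281 = 0.10517471; Var(ȳ) = 0.89482529·142000/1502 = 84.597331.
Var(Ŷ) = 14281² · 84.597331 = 1.7253369 × 10^10.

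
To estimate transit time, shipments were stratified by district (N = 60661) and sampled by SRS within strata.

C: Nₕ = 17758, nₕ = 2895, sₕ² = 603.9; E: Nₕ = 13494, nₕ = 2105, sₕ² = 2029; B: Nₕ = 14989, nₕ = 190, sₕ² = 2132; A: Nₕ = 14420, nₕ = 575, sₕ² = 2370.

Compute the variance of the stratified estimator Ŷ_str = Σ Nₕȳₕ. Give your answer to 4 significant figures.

3.515 × 10^9

Var(Ŷ_str) = Σₕ Nₕ²(1 − fₕ)sₕ²/nₕ.
C: 17758²·(1 − 2895/17758)·603.9/2895 = 5.5057564 × 10^7.
E: 13494²·(1 − 2105/13494)·2029/2105 = 1.4813451 × 10^8.
B: 14989²·(1 − 190/14989)·2132/190 = 2.4890787 × 10^9.
A: 14420²·(1 − 575/14420)·2370/575 = 8.228842 × 10^8.
Sum = 3.515155 × 10^9.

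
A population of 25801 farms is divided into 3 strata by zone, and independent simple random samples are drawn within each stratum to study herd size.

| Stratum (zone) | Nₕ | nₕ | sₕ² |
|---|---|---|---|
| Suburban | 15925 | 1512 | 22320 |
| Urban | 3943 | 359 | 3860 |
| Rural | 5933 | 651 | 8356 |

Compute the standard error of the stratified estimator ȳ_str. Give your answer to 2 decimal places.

2.43

Var(ȳ_str) = Σₕ Wₕ²(1 − fₕ)sₕ²/nₕ with Wₕ = Nₕ/N, N = 25801.
Suburban: Wₕ = 0.61722414; term = 0.61722414²·(1 − 0.09494505)·22320/1512 = 5.0898285.
Urban: Wₕ = 0.15282353; term = 0.15282353²·(1 − 0.09104743)·3860/359 = 0.22825198.
Rural: Wₕ = 0.22995233; term = 0.22995233²·(1 − 0.10972527)·8356/651 = 0.60425063.
Sum = 5.9223311.
SE = √(5.9223311) = 2.43.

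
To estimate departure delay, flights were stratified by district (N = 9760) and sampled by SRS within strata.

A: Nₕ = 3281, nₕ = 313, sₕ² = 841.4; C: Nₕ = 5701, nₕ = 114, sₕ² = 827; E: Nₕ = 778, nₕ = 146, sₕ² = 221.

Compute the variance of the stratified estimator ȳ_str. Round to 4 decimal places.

Var(ȳ_str) = Σₕ Wₕ²(1 − fₕ)sₕ²/nₕ with Wₕ = Nₕ/N, N = 9760.
A: Wₕ = 0.33616803; term = 0.33616803²·(1 − 0.09539774)·841.4/313 = 0.27480755.
C: Wₕ = 0.58411885; term = 0.58411885²·(1 − 0.01999649)·827/114 = 2.4256645.
E: Wₕ = 0.07971311; term = 0.07971311²·(1 − 0.18766067)·221/146 = 0.0078133352.
Sum = 2.7082854.

2.7083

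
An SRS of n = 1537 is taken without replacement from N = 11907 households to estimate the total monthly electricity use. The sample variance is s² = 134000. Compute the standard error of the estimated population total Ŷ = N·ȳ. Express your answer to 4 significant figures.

103800

Var(Ŷ) = N²·Var(ȳ) = N²·(1 − n/N)·s²/n.
f = 1537/11907 = 0.12908373; Var(ȳ) = 0.87091627·134000/1537 = 75.928939.
Var(Ŷ) = 11907² · 75.928939 = 1.0764951 × 10^10.
SE(Ŷ) = √(1.0764951 × 10^10) = 103800.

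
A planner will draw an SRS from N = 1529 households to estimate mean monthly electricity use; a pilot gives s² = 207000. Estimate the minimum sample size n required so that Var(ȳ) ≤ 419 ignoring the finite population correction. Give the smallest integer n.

495

Without fpc, n₀ = s²/D = 207000/419 = 494.0334.
Rounding up, n = 495.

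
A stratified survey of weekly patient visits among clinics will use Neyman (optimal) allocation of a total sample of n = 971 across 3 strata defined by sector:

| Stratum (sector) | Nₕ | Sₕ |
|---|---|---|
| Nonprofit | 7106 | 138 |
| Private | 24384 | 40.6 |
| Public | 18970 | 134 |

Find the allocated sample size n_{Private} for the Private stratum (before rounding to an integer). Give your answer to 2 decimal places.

Neyman allocation: nₕ = n·NₕSₕ / Σⱼ NⱼSⱼ.
Σ NⱼSⱼ = 7106·138 + 24384·40.6 + 18970·134 = 4.5125984 × 10^6.
n_{Private} = 971·24384·40.6 / (4.5125984 × 10^6) = 213.02.

213.02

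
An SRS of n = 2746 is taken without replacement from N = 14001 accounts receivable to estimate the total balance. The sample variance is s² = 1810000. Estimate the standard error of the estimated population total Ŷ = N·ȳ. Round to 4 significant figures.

322300

Var(Ŷ) = N²·Var(ȳ) = N²·(1 − n/N)·s²/n.
f = 2746/14001 = 0.19612885; Var(ȳ) = 0.80387115·1810000/2746 = 529.86409.
Var(Ŷ) = 14001² · 529.86409 = 1.038682 × 10^11.
SE(Ŷ) = √(1.038682 × 10^11) = 322300.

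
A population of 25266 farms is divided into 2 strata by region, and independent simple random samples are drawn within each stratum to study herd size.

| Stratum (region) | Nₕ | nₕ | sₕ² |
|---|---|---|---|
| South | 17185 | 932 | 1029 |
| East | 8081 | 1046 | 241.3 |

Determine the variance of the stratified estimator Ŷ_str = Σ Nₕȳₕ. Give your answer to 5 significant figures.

3.2149 × 10^8

Var(Ŷ_str) = Σₕ Nₕ²(1 − fₕ)sₕ²/nₕ.
South: 17185²·(1 − 932/17185)·1029/932 = 3.0837739 × 10^8.
East: 8081²·(1 − 1046/8081)·241.3/1046 = 1.3114594 × 10^7.
Sum = 3.2149198 × 10^8.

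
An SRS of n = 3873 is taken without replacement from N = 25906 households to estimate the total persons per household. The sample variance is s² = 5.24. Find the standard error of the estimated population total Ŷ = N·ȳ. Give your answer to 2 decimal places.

878.78

Var(Ŷ) = N²·Var(ȳ) = N²·(1 − n/N)·s²/n.
f = 3873/25906 = 0.14950205; Var(ȳ) = 0.85049795·5.24/3873 = 0.0011506866.
Var(Ŷ) = 25906² · 0.0011506866 = 772249.75.
SE(Ŷ) = √(772249.75) = 878.78.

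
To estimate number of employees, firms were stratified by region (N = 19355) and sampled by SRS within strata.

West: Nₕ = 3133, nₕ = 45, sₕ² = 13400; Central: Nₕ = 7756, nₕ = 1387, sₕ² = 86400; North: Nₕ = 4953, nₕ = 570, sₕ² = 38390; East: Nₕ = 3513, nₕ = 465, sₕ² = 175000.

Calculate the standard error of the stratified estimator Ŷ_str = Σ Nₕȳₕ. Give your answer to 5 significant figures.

107000

Var(Ŷ_str) = Σₕ Nₕ²(1 − fₕ)sₕ²/nₕ.
West: 3133²·(1 − 45/3133)·13400/45 = 2.8809119 × 10^9.
Central: 7756²·(1 − 1387/7756)·86400/1387 = 3.0771334 × 10^9.
North: 4953²·(1 − 570/4953)·38390/570 = 1.4621201 × 10^9.
East: 3513²·(1 − 465/3513)·175000/465 = 4.029751 × 10^9.
Sum = 1.1449916 × 10^10.
SE = √(1.1449916 × 10^10) = 107000.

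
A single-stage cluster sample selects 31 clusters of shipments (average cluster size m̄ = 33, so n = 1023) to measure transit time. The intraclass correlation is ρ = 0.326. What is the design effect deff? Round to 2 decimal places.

deff = 1 + (33 − 1)·0.326 = 1 + 10.432 = 11.432.

11.43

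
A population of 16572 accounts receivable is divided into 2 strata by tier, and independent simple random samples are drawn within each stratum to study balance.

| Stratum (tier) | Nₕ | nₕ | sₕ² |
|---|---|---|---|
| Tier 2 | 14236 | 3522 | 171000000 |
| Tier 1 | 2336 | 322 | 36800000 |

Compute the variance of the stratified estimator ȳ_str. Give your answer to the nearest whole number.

Var(ȳ_str) = Σₕ Wₕ²(1 − fₕ)sₕ²/nₕ with Wₕ = Nₕ/N, N = 16572.
Tier 2: Wₕ = 0.85903934; term = 0.85903934²·(1 − 0.24740096)·171000000/3522 = 26964.758.
Tier 1: Wₕ = 0.14096066; term = 0.14096066²·(1 − 0.13784247)·36800000/322 = 1957.8274.
Sum = 28922.585.

28923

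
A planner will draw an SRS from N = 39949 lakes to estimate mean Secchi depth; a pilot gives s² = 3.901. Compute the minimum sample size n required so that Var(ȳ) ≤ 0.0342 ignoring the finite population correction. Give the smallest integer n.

Without fpc, n₀ = s²/D = 3.901/0.0342 = 114.0643.
Rounding up, n = 115.

115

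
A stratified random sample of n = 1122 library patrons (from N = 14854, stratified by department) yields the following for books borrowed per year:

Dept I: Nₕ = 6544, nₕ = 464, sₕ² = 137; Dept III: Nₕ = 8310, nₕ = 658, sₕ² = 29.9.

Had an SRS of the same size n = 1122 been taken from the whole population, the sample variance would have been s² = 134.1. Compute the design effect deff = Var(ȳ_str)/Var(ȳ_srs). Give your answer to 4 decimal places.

Var(ȳ_str) = Σ Wₕ²(1−fₕ)sₕ²/nₕ with Wₕ = Nₕ/14854:
  Dept I: (6544/14854)²·(1−464/6544)·137/464 = 0.053243012
  Dept III: (8310/14854)²·(1−658/8310)·29.9/658 = 0.013095873
  → Var(ȳ_str) = 0.066338885.
Var(ȳ_srs) = (1 − 1122/14854)·134.1/1122 = 0.11049085.
deff = 0.066338885 / 0.11049085 = 0.6004.

0.6004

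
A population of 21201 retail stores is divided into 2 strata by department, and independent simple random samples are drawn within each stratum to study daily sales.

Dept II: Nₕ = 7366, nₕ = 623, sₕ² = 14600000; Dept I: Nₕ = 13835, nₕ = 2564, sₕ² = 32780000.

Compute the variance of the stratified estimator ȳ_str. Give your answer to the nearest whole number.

Var(ȳ_str) = Σₕ Wₕ²(1 − fₕ)sₕ²/nₕ with Wₕ = Nₕ/N, N = 21201.
Dept II: Wₕ = 0.34743644; term = 0.34743644²·(1 − 0.08457779)·14600000/623 = 2589.6257.
Dept I: Wₕ = 0.65256356; term = 0.65256356²·(1 − 0.18532707)·32780000/2564 = 4435.2678.
Sum = 7024.8935.

7025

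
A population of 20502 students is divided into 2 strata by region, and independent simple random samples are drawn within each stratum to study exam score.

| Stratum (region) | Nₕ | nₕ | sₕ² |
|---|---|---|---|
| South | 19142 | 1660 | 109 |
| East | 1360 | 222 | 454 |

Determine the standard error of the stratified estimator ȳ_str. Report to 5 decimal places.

Var(ȳ_str) = Σₕ Wₕ²(1 − fₕ)sₕ²/nₕ with Wₕ = Nₕ/N, N = 20502.
South: Wₕ = 0.93366501; term = 0.93366501²·(1 − 0.08672030)·109/1660 = 0.052276244.
East: Wₕ = 0.06633499; term = 0.06633499²·(1 − 0.16323529)·454/222 = 0.0075299413.
Sum = 0.059806185.
SE = √(0.059806185) = 0.24455.

0.24455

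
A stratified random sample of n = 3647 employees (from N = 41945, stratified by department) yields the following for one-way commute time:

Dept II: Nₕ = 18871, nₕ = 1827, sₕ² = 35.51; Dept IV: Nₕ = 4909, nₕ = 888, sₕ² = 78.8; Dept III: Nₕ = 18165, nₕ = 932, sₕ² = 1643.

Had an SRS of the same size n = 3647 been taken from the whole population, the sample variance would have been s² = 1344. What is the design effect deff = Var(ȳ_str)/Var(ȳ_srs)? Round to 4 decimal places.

0.9457

Var(ȳ_str) = Σ Wₕ²(1−fₕ)sₕ²/nₕ with Wₕ = Nₕ/41945:
  Dept II: (18871/41945)²·(1−1827/18871)·35.51/1827 = 0.0035531878
  Dept IV: (4909/41945)²·(1−888/4909)·78.8/888 = 9.955887 × 10^-4
  Dept III: (18165/41945)²·(1−932/18165)·1643/932 = 0.31365885
  → Var(ȳ_str) = 0.31820763.
Var(ȳ_srs) = (1 − 3647/41945)·1344/3647 = 0.33648011.
deff = 0.31820763 / 0.33648011 = 0.9457.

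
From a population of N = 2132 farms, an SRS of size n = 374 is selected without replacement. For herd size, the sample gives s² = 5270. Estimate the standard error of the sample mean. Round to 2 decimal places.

Under SRS without replacement, Var(ȳ) = (1 − f)·s²/n with f = n/N = 374/2132 = 0.17542214.
Var(ȳ) = (1 − 0.17542214)·5270/374 = 0.82457786·14.090909 = 11.619052.
SE(ȳ) = √(11.619052) = 3.41.

3.41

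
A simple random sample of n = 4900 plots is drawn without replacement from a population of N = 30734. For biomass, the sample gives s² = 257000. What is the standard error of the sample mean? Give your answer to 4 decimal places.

6.6398

Under SRS without replacement, Var(ȳ) = (1 − f)·s²/n with f = n/N = 4900/30734 = 0.15943255.
Var(ȳ) = (1 − 0.15943255)·257000/4900 = 0.84056745·52.44898 = 44.086905.
SE(ȳ) = √(44.086905) = 6.6398.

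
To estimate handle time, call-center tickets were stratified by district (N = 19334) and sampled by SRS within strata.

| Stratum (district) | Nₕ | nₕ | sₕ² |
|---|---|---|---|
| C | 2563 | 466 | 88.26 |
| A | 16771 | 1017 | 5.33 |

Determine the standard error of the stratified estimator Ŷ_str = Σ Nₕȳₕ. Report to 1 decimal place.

Var(Ŷ_str) = Σₕ Nₕ²(1 − fₕ)sₕ²/nₕ.
C: 2563²·(1 − 466/2563)·88.26/466 = 1.0179467 × 10^6.
A: 16771²·(1 − 1017/16771)·5.33/1017 = 1.3847012 × 10^6.
Sum = 2.4026479 × 10^6.
SE = √(2.4026479 × 10^6) = 1550.0.

1550.0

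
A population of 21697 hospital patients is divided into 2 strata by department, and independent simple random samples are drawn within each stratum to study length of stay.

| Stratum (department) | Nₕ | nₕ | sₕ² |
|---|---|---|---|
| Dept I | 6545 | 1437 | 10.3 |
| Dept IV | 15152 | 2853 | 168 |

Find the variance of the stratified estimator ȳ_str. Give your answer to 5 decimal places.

Var(ȳ_str) = Σₕ Wₕ²(1 − fₕ)sₕ²/nₕ with Wₕ = Nₕ/N, N = 21697.
Dept I: Wₕ = 0.30165461; term = 0.30165461²·(1 − 0.21955691)·10.3/1437 = 5.0902794 × 10^-4.
Dept IV: Wₕ = 0.69834539; term = 0.69834539²·(1 − 0.18829197)·168/2853 = 0.023310302.
Sum = 0.02381933.

0.02382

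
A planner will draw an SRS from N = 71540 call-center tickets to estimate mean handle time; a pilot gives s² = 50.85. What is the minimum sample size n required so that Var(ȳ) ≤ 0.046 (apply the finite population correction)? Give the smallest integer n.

Without fpc, n₀ = s²/D = 50.85/0.046 = 1105.4348.
With fpc, (1 − n/N)·s²/n ≤ D requires n ≥ n₀/(1 + n₀/N) = 1105.4348/(1 + 1105.4348/71540) = 1088.6136.
Rounding up, n = 1089.

1089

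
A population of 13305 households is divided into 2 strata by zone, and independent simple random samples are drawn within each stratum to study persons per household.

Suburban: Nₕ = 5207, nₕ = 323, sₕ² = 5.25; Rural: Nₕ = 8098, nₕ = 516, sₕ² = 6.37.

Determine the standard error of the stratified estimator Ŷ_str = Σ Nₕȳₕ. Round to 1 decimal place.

Var(Ŷ_str) = Σₕ Nₕ²(1 − fₕ)sₕ²/nₕ.
Suburban: 5207²·(1 − 323/5207)·5.25/323 = 413351.97.
Rural: 8098²·(1 − 516/8098)·6.37/516 = 757968.72.
Sum = 1.1713207 × 10^6.
SE = √(1.1713207 × 10^6) = 1082.3.

1082.3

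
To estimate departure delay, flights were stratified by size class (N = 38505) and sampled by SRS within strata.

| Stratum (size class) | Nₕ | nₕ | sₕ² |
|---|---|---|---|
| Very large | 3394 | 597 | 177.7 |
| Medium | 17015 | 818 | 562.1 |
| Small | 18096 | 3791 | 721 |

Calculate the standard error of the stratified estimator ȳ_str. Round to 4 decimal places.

Var(ȳ_str) = Σₕ Wₕ²(1 − fₕ)sₕ²/nₕ with Wₕ = Nₕ/N, N = 38505.
Very large: Wₕ = 0.08814440; term = 0.08814440²·(1 − 0.17589864)·177.7/597 = 0.0019058256.
Medium: Wₕ = 0.44189066; term = 0.44189066²·(1 − 0.04807523)·562.1/818 = 0.1277299.
Small: Wₕ = 0.46996494; term = 0.46996494²·(1 − 0.20949381)·721/3791 = 0.033206085.
Sum = 0.16284181.
SE = √(0.16284181) = 0.4035.

0.4035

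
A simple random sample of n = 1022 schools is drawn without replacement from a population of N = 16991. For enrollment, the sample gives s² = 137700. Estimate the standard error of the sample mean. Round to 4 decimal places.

Under SRS without replacement, Var(ȳ) = (1 − f)·s²/n with f = n/N = 1022/16991 = 0.06014949.
Var(ȳ) = (1 − 0.06014949)·137700/1022 = 0.93985051·134.73581 = 126.63152.
SE(ȳ) = √(126.63152) = 11.2531.

11.2531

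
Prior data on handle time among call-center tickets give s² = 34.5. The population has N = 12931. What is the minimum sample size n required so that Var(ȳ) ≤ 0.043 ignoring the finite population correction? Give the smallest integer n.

803

Without fpc, n₀ = s²/D = 34.5/0.043 = 802.3256.
Rounding up, n = 803.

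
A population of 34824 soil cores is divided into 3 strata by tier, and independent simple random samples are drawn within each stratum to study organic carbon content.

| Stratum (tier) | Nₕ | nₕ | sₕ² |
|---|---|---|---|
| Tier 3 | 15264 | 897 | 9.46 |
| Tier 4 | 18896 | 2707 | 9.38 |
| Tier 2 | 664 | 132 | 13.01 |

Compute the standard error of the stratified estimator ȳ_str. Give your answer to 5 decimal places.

Var(ȳ_str) = Σₕ Wₕ²(1 − fₕ)sₕ²/nₕ with Wₕ = Nₕ/N, N = 34824.
Tier 3: Wₕ = 0.43831840; term = 0.43831840²·(1 − 0.05876572)·9.46/897 = 0.0019071104.
Tier 4: Wₕ = 0.54261429; term = 0.54261429²·(1 − 0.14325783)·9.38/2707 = 8.7407194 × 10^-4.
Tier 2: Wₕ = 0.01906731; term = 0.01906731²·(1 − 0.19879518)·13.01/132 = 2.8709509 × 10^-5.
Sum = 0.0028098918.
SE = √(0.0028098918) = 0.05301.

0.05301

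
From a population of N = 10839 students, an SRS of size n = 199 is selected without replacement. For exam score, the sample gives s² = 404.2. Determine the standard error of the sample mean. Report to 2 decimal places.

Under SRS without replacement, Var(ȳ) = (1 − f)·s²/n with f = n/N = 199/10839 = 0.01835963.
Var(ȳ) = (1 − 0.01835963)·404.2/199 = 0.98164037·2.0311558 = 1.9938645.
SE(ȳ) = √(1.9938645) = 1.41.

1.41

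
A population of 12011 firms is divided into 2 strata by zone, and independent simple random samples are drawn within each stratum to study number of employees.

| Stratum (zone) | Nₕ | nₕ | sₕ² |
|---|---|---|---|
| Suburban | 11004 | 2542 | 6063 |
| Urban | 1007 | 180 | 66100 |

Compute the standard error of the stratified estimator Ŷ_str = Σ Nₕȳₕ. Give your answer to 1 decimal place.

Var(Ŷ_str) = Σₕ Nₕ²(1 − fₕ)sₕ²/nₕ.
Suburban: 11004²·(1 − 2542/11004)·6063/2542 = 2.2209339 × 10^8.
Urban: 1007²·(1 − 180/1007)·66100/180 = 3.0581863 × 10^8.
Sum = 5.2791202 × 10^8.
SE = √(5.2791202 × 10^8) = 22976.3.

22976.3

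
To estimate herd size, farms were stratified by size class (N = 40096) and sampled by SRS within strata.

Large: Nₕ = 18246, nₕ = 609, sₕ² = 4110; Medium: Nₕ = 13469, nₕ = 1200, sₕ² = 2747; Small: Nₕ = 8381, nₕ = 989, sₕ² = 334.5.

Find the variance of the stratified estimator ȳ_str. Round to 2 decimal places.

Var(ȳ_str) = Σₕ Wₕ²(1 − fₕ)sₕ²/nₕ with Wₕ = Nₕ/N, N = 40096.
Large: Wₕ = 0.45505786; term = 0.45505786²·(1 − 0.03337718)·4110/609 = 1.3508739.
Medium: Wₕ = 0.33591879; term = 0.33591879²·(1 − 0.08909347)·2747/1200 = 0.23529887.
Small: Wₕ = 0.20902334; term = 0.20902334²·(1 − 0.11800501)·334.5/989 = 0.013033334.
Sum = 1.5992061.

1.60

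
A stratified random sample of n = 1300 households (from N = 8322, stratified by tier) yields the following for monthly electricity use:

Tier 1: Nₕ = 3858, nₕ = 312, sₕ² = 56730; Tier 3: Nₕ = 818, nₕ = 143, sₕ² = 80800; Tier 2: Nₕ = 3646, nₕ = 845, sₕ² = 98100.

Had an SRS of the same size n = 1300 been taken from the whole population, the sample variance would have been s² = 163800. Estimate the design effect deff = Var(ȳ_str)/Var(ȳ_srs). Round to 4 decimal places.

0.5412

Var(ȳ_str) = Σ Wₕ²(1−fₕ)sₕ²/nₕ with Wₕ = Nₕ/8322:
  Tier 1: (3858/8322)²·(1−312/3858)·56730/312 = 35.917303
  Tier 3: (818/8322)²·(1−143/818)·80800/143 = 4.5048152
  Tier 2: (3646/8322)²·(1−845/3646)·98100/845 = 17.119325
  → Var(ȳ_str) = 57.541443.
Var(ȳ_srs) = (1 − 1300/8322)·163800/1300 = 106.31723.
deff = 57.541443 / 106.31723 = 0.5412.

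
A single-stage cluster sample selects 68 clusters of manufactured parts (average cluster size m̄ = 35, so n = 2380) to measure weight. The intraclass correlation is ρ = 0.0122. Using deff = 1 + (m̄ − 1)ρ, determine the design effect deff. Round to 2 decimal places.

deff = 1 + (35 − 1)·0.0122 = 1 + 0.4148 = 1.4148.

1.41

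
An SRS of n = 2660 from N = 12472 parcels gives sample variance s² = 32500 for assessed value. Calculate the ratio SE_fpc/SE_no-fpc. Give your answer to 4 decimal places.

0.8870

f = n/N = 2660/12472 = 0.21327774.
SE_no-fpc = √(s²/n) = 3.495432; SE_fpc = √((1−f)s²/n) = 3.1003561.
Ratio = √(1−f) = 0.88697365.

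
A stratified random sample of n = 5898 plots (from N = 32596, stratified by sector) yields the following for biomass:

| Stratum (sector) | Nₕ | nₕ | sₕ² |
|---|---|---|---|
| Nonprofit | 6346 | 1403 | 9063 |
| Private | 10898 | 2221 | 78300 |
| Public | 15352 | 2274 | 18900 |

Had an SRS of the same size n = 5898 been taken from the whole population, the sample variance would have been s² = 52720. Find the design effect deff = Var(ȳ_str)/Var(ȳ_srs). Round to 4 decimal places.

0.6691

Var(ȳ_str) = Σ Wₕ²(1−fₕ)sₕ²/nₕ with Wₕ = Nₕ/32596:
  Nonprofit: (6346/32596)²·(1−1403/6346)·9063/1403 = 0.19071127
  Private: (10898/32596)²·(1−2221/10898)·78300/2221 = 3.1376246
  Public: (15352/32596)²·(1−2274/15352)·18900/2274 = 1.5705401
  → Var(ȳ_str) = 4.898876.
Var(ȳ_srs) = (1 − 5898/32596)·52720/5898 = 7.3212469.
deff = 4.898876 / 7.3212469 = 0.6691.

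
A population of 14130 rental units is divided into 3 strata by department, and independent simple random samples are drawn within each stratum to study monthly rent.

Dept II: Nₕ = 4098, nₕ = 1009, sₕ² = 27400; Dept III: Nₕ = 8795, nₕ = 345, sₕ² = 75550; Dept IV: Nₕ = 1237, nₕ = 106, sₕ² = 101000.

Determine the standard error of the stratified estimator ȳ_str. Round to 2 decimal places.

Var(ȳ_str) = Σₕ Wₕ²(1 − fₕ)sₕ²/nₕ with Wₕ = Nₕ/N, N = 14130.
Dept II: Wₕ = 0.29002123; term = 0.29002123²·(1 − 0.24621767)·27400/1009 = 1.7217296.
Dept III: Wₕ = 0.62243454; term = 0.62243454²·(1 − 0.03922683)·75550/345 = 81.512385.
Dept IV: Wₕ = 0.08754423; term = 0.08754423²·(1 − 0.08569119)·101000/106 = 6.676725.
Sum = 89.91084.
SE = √(89.91084) = 9.48.

9.48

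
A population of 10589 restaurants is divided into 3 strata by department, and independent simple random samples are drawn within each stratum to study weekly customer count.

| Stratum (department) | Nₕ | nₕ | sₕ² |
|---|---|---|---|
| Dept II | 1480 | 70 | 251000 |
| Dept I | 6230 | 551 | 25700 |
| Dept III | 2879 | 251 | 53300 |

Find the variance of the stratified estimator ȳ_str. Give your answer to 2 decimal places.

Var(ȳ_str) = Σₕ Wₕ²(1 − fₕ)sₕ²/nₕ with Wₕ = Nₕ/N, N = 10589.
Dept II: Wₕ = 0.13976768; term = 0.13976768²·(1 − 0.04729730)·251000/70 = 66.733916.
Dept I: Wₕ = 0.58834640; term = 0.58834640²·(1 − 0.08844302)·25700/551 = 14.717415.
Dept III: Wₕ = 0.27188592; term = 0.27188592²·(1 − 0.08718305)·53300/251 = 14.328826.
Sum = 95.780157.

95.78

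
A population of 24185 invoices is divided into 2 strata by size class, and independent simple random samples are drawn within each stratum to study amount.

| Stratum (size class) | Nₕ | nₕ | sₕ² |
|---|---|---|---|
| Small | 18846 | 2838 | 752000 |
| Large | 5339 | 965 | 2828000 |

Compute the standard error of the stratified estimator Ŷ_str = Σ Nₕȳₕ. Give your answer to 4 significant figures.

Var(Ŷ_str) = Σₕ Nₕ²(1 − fₕ)sₕ²/nₕ.
Small: 18846²·(1 − 2838/18846)·752000/2838 = 7.9939552 × 10^10.
Large: 5339²·(1 − 965/5339)·2828000/965 = 6.8436973 × 10^10.
Sum = 1.4837653 × 10^11.
SE = √(1.4837653 × 10^11) = 385200.

385200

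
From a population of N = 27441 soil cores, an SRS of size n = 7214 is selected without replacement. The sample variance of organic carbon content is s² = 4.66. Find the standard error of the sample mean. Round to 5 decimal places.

0.02182

Under SRS without replacement, Var(ȳ) = (1 − f)·s²/n with f = n/N = 7214/27441 = 0.26289129.
Var(ȳ) = (1 − 0.26289129)·4.66/7214 = 0.73710871·6.4596618 × 10^-4 = 4.7614729 × 10^-4.
SE(ȳ) = √(4.7614729 × 10^-4) = 0.02182.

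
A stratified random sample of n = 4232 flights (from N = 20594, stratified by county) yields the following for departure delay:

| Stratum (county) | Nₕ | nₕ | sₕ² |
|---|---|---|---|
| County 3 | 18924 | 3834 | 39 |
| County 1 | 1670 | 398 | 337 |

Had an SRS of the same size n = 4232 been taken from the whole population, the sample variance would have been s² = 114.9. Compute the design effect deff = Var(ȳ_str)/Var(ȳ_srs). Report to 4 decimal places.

0.5141

Var(ȳ_str) = Σ Wₕ²(1−fₕ)sₕ²/nₕ with Wₕ = Nₕ/20594:
  County 3: (18924/20594)²·(1−3834/18924)·39/3834 = 0.0068490961
  County 1: (1670/20594)²·(1−398/1670)·337/398 = 0.0042410071
  → Var(ȳ_str) = 0.011090103.
Var(ȳ_srs) = (1 − 4232/20594)·114.9/4232 = 0.021570989.
deff = 0.011090103 / 0.021570989 = 0.5141.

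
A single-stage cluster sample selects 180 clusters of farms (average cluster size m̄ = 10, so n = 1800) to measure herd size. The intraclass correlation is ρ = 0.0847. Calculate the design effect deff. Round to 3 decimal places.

1.762

deff = 1 + (10 − 1)·0.0847 = 1 + 0.7623 = 1.7623.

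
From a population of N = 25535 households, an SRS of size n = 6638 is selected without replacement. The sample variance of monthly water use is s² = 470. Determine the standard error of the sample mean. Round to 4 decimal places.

0.2289

Under SRS without replacement, Var(ȳ) = (1 − f)·s²/n with f = n/N = 6638/25535 = 0.25995692.
Var(ȳ) = (1 − 0.25995692)·470/6638 = 0.74004308·0.070804459 = 0.05239835.
SE(ȳ) = √(0.05239835) = 0.2289.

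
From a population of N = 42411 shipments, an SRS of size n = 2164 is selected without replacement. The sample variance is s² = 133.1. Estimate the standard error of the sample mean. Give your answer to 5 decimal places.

Under SRS without replacement, Var(ȳ) = (1 − f)·s²/n with f = n/N = 2164/42411 = 0.05102450.
Var(ȳ) = (1 − 0.05102450)·133.1/2164 = 0.94897550·0.06150647 = 0.058368133.
SE(ȳ) = √(0.058368133) = 0.24159.

0.24159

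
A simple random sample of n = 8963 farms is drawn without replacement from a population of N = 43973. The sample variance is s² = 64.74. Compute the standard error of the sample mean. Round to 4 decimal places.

Under SRS without replacement, Var(ȳ) = (1 − f)·s²/n with f = n/N = 8963/43973 = 0.20382962.
Var(ȳ) = (1 − 0.20382962)·64.74/8963 = 0.79617038·0.007223028 = 0.0057507609.
SE(ȳ) = √(0.0057507609) = 0.0758.

0.0758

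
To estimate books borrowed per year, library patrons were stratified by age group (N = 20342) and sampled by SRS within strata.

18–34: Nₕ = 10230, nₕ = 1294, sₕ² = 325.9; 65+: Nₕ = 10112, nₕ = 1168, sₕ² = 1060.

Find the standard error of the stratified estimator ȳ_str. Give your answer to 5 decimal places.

Var(ȳ_str) = Σₕ Wₕ²(1 − fₕ)sₕ²/nₕ with Wₕ = Nₕ/N, N = 20342.
18–34: Wₕ = 0.50290040; term = 0.50290040²·(1 − 0.12649071)·325.9/1294 = 0.05563929.
65+: Wₕ = 0.49709960; term = 0.49709960²·(1 − 0.11550633)·1060/1168 = 0.19835565.
Sum = 0.25399494.
SE = √(0.25399494) = 0.50398.

0.50398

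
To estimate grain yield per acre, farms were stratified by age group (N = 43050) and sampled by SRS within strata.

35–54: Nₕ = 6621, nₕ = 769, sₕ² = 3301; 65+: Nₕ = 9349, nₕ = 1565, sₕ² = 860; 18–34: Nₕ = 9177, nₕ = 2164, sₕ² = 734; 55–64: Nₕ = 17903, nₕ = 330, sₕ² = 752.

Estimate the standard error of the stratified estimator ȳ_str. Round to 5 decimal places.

Var(ȳ_str) = Σₕ Wₕ²(1 − fₕ)sₕ²/nₕ with Wₕ = Nₕ/N, N = 43050.
35–54: Wₕ = 0.15379791; term = 0.15379791²·(1 − 0.11614560)·3301/769 = 0.08974304.
65+: Wₕ = 0.21716609; term = 0.21716609²·(1 − 0.16739758)·860/1565 = 0.021577732.
18–34: Wₕ = 0.21317073; term = 0.21317073²·(1 − 0.23580691)·734/2164 = 0.011778692.
55–64: Wₕ = 0.41586527; term = 0.41586527²·(1 − 0.01843266)·752/330 = 0.38683816.
Sum = 0.50993762.
SE = √(0.50993762) = 0.71410.

0.71410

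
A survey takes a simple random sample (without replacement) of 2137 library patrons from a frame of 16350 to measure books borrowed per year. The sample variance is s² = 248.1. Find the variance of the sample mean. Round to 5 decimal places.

0.10092

Under SRS without replacement, Var(ȳ) = (1 − f)·s²/n with f = n/N = 2137/16350 = 0.13070336.
Var(ȳ) = (1 − 0.13070336)·248.1/2137 = 0.86929664·0.11609733 = 0.10092302.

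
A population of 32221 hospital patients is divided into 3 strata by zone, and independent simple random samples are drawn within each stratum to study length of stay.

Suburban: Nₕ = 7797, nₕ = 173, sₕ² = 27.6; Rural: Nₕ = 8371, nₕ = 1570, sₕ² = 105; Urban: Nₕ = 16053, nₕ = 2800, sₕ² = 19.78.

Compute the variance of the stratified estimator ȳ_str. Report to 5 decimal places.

0.01425

Var(ȳ_str) = Σₕ Wₕ²(1 − fₕ)sₕ²/nₕ with Wₕ = Nₕ/N, N = 32221.
Suburban: Wₕ = 0.24198504; term = 0.24198504²·(1 − 0.02218802)·27.6/173 = 0.0091347228.
Rural: Wₕ = 0.25979951; term = 0.25979951²·(1 − 0.18755226)·105/1570 = 0.0036674292.
Urban: Wₕ = 0.49821545; term = 0.49821545²·(1 − 0.17442223)·19.78/2800 = 0.0014476402.
Sum = 0.014249792.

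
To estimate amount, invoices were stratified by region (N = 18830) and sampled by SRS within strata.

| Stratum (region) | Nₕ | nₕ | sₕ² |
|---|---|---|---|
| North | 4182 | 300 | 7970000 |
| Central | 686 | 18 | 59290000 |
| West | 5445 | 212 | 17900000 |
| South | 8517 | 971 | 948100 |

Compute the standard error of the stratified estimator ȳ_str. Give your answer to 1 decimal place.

111.5

Var(ȳ_str) = Σₕ Wₕ²(1 − fₕ)sₕ²/nₕ with Wₕ = Nₕ/N, N = 18830.
North: Wₕ = 0.22209241; term = 0.22209241²·(1 − 0.07173601)·7970000/300 = 1216.3988.
Central: Wₕ = 0.03643123; term = 0.03643123²·(1 − 0.02623907)·59290000/18 = 4257.0513.
West: Wₕ = 0.28916622; term = 0.28916622²·(1 − 0.03893480)·17900000/212 = 6785.239.
South: Wₕ = 0.45231014; term = 0.45231014²·(1 − 0.11400728)·948100/971 = 176.98552.
Sum = 12435.675.
SE = √(12435.675) = 111.5.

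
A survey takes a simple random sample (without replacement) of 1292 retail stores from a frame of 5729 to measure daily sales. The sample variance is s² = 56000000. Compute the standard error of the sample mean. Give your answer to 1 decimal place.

183.2

Under SRS without replacement, Var(ȳ) = (1 − f)·s²/n with f = n/N = 1292/5729 = 0.22551929.
Var(ȳ) = (1 − 0.22551929)·56000000/1292 = 0.77448071·43343.653 = 33568.823.
SE(ȳ) = √(33568.823) = 183.2.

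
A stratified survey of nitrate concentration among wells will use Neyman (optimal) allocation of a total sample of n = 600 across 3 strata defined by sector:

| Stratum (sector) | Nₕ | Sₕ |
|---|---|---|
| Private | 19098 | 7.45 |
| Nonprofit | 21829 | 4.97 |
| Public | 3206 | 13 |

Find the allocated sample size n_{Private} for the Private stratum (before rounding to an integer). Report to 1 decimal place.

Neyman allocation: nₕ = n·NₕSₕ / Σⱼ NⱼSⱼ.
Σ NⱼSⱼ = 19098·7.45 + 21829·4.97 + 3206·13 = 292448.23.
n_{Private} = 600·19098·7.45 / 292448.23 = 291.9.

291.9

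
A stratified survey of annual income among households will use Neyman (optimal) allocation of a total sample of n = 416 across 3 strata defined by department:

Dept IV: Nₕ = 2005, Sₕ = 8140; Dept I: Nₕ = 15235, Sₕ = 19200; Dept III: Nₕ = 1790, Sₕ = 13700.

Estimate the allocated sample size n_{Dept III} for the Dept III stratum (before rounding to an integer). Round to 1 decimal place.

Neyman allocation: nₕ = n·NₕSₕ / Σⱼ NⱼSⱼ.
Σ NⱼSⱼ = 2005·8140 + 15235·19200 + 1790·13700 = 3.333557 × 10^8.
n_{Dept III} = 416·1790·13700 / (3.333557 × 10^8) = 30.6.

30.6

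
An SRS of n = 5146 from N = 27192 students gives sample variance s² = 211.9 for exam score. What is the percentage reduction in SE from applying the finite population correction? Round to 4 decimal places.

9.9582

f = n/N = 5146/27192 = 0.18924684.
SE_no-fpc = √(s²/n) = 0.20292268; SE_fpc = √((1−f)s²/n) = 0.1827153.
Ratio = √(1−f) = 0.90041833. Reduction = 100·(1 − 0.90041833) = 9.9582%.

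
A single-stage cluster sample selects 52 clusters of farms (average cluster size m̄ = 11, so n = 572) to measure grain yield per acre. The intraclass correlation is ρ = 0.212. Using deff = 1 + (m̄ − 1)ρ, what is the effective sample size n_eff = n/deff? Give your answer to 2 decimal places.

183.33

deff = 1 + (11 − 1)·0.212 = 1 + 2.12 = 3.12.
n_eff = 572 / 3.12 = 183.33.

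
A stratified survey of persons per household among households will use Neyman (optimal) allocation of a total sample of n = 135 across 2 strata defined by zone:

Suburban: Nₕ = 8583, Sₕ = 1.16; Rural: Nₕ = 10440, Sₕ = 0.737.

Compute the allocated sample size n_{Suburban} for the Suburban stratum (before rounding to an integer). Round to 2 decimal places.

Neyman allocation: nₕ = n·NₕSₕ / Σⱼ NⱼSⱼ.
Σ NⱼSⱼ = 8583·1.16 + 10440·0.737 = 17650.56.
n_{Suburban} = 135·8583·1.16 / 17650.56 = 76.15.

76.15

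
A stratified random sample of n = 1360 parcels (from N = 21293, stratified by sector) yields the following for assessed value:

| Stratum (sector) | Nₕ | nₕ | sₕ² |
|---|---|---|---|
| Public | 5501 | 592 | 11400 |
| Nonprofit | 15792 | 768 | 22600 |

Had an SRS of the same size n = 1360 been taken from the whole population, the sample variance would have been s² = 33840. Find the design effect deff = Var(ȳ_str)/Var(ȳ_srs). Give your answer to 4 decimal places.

Var(ȳ_str) = Σ Wₕ²(1−fₕ)sₕ²/nₕ with Wₕ = Nₕ/21293:
  Public: (5501/21293)²·(1−592/5501)·11400/592 = 1.146949
  Nonprofit: (15792/21293)²·(1−768/15792)·22600/768 = 15.399131
  → Var(ȳ_str) = 16.54608.
Var(ȳ_srs) = (1 − 1360/21293)·33840/1360 = 23.293098.
deff = 16.54608 / 23.293098 = 0.7103.

0.7103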